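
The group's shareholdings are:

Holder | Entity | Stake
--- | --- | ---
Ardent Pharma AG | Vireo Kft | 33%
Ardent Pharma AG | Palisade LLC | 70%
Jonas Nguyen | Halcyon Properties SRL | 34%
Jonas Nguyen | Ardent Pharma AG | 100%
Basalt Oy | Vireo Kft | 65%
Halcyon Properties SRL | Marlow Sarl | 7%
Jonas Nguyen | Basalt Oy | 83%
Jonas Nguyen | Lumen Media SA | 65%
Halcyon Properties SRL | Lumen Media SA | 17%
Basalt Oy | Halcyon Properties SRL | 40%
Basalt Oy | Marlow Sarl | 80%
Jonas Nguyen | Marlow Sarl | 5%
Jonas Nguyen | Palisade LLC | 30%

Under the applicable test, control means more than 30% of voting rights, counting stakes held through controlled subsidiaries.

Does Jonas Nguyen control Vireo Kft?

Jonas holds 100% of Ardent, so Jonas controls Ardent.
Jonas holds 83% of Basalt, so Jonas controls Basalt.
Ardent and Basalt together hold 33% + 65% = 98% of Vireo, so Jonas controls Vireo.

Yes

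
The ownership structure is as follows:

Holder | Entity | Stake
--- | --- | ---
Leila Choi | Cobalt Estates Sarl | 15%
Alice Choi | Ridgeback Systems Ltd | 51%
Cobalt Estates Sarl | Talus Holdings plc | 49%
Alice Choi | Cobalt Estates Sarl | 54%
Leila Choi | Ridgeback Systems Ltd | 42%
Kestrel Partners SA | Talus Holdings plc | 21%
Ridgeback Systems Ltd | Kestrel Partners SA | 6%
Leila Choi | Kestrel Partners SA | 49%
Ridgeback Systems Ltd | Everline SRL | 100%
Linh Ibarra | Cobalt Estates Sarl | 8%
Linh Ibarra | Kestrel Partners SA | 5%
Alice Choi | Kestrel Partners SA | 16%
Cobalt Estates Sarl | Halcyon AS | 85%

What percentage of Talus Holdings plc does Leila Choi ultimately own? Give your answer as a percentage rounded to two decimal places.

18.17%

Leila reaches Talus along 3 paths.
Via Ridgeback → Kestrel: 42% × 6% × 21% = 0.5292%.
Via Kestrel: 49% × 21% = 10.29%.
Via Cobalt: 15% × 49% = 7.35%.
Total: 0.5292% + 10.29% + 7.35% = 18.1692%.
Rounded: 18.17%.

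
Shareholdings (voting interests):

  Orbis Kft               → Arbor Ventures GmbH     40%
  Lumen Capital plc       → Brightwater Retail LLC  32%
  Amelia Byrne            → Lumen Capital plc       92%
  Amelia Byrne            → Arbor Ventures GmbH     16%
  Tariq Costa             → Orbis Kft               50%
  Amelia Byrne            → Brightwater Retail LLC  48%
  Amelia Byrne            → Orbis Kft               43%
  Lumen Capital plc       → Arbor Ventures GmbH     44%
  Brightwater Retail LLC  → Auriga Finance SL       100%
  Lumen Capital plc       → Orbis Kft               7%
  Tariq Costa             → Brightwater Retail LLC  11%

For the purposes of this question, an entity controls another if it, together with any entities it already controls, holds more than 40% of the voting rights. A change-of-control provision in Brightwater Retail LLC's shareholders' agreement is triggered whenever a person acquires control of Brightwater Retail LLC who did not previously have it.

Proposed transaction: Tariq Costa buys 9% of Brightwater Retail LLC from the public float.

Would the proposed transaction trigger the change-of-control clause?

No

The purchase changes only Tariq's holdings, so Tariq is the only person who could newly come to control Brightwater.
Tariq holds 50% of Orbis, so Tariq controls Orbis.
In Brightwater, Tariq's side holds only 11%, not > 40%.
So before the transaction, Tariq does not control Brightwater.
After the purchase, Tariq's direct stake in Brightwater rises to 11% + 9% = 20%.
After the transaction, Tariq's side holds 20% of Brightwater, not > 40%, so Tariq still does not control Brightwater.
No new person acquires control, so the clause is not triggered.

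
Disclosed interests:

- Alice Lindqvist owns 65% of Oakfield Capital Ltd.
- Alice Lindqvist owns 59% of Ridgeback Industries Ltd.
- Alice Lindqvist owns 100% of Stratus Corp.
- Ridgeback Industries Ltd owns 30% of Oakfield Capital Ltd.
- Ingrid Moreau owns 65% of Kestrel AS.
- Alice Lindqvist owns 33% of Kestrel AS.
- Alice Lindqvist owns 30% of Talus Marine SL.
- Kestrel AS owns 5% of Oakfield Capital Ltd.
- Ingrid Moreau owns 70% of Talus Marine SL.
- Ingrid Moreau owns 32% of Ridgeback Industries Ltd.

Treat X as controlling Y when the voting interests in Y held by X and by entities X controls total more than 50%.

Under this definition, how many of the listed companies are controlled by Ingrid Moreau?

Ingrid holds 70% of Talus, so Ingrid controls Talus.
Ingrid holds 65% of Kestrel, so Ingrid controls Kestrel.
No other company's threshold is met.
Ingrid controls 2 companies.

2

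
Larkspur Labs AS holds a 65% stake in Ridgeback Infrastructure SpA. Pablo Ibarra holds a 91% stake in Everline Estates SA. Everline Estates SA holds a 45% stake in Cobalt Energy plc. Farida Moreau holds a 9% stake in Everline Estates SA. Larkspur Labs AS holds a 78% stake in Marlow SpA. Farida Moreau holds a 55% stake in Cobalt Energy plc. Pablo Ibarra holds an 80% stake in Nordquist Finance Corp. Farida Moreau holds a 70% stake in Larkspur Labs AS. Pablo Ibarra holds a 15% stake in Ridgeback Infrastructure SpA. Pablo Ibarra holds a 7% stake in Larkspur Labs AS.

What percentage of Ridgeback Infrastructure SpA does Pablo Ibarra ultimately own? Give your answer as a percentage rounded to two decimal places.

Pablo reaches Ridgeback along 2 paths.
Via Larkspur: 7% × 65% = 4.55%.
Direct stake: 15% = 15%.
Total: 4.55% + 15% = 19.55%.

19.55%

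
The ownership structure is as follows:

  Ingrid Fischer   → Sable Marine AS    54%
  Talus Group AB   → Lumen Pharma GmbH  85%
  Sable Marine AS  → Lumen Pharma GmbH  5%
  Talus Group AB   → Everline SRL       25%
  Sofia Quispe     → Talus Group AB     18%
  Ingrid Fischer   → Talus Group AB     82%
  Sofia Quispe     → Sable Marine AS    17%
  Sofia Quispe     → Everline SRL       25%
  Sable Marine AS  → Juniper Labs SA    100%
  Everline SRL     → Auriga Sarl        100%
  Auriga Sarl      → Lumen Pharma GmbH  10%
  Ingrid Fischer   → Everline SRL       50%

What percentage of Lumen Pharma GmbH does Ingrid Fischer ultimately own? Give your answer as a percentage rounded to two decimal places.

Ingrid reaches Lumen along 4 paths.
Via Talus: 82% × 85% = 69.7%.
Via Sable: 54% × 5% = 2.7%.
Via Everline → Auriga: 50% × 100% × 10% = 5%.
Via Talus → Everline → Auriga: 82% × 25% × 100% × 10% = 2.05%.
Total: 69.7% + 2.7% + 5% + 2.05% = 79.45%.

79.45%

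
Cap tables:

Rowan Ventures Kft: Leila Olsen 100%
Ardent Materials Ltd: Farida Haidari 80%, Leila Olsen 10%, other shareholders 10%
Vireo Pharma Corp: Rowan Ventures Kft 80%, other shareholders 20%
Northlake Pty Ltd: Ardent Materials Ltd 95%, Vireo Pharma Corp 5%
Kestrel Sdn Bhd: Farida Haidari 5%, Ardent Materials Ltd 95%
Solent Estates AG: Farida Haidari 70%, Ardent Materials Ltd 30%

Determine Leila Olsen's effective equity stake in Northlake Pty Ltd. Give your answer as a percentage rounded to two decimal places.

13.50%

Leila reaches Northlake along 2 paths.
Via Ardent: 10% × 95% = 9.5%.
Via Rowan → Vireo: 100% × 80% × 5% = 4%.
Total: 9.5% + 4% = 13.5%.
Rounded: 13.50%.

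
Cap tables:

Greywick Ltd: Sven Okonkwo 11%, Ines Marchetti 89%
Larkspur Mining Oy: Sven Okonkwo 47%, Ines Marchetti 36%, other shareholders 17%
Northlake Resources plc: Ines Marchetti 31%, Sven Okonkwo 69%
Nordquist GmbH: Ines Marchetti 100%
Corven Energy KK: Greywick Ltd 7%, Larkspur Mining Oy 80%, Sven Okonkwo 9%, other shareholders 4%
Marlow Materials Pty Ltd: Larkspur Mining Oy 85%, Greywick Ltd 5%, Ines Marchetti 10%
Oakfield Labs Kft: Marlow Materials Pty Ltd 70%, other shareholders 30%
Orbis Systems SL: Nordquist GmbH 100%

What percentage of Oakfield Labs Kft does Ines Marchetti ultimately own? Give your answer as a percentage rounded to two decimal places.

31.54%

Ines reaches Oakfield along 3 paths.
Via Larkspur → Marlow: 36% × 85% × 70% = 21.42%.
Via Greywick → Marlow: 89% × 5% × 70% = 3.115%.
Via Marlow: 10% × 70% = 7%.
Total: 21.42% + 3.115% + 7% = 31.535%.
Rounded: 31.54%.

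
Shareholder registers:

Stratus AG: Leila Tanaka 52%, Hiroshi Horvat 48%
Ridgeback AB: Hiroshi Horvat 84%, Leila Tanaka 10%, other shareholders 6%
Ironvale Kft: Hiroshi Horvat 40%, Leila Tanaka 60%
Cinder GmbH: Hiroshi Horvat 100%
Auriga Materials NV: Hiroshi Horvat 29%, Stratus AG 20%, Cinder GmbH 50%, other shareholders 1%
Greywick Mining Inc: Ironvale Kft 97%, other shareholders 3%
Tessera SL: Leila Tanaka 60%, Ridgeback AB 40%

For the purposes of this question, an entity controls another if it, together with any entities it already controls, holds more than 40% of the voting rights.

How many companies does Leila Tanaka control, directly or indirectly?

Leila holds 52% of Stratus, so Leila controls Stratus.
Leila holds 60% of Ironvale, so Leila controls Ironvale.
Ironvale holds 97% of Greywick, so Leila controls Greywick.
Leila holds 60% of Tessera, so Leila controls Tessera.
No other company's threshold is met.
Leila controls 4 companies.

4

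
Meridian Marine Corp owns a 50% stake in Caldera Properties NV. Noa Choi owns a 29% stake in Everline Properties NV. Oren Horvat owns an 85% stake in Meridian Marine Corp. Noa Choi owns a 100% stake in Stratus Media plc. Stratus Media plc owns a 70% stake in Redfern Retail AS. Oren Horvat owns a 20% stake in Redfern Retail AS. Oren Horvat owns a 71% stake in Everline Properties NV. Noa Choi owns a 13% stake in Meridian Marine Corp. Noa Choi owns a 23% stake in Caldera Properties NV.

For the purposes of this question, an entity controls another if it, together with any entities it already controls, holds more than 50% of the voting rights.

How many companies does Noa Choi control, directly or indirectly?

Noa holds 100% of Stratus, so Noa controls Stratus.
Stratus holds 70% of Redfern, so Noa controls Redfern.
No other company's threshold is met.
Noa controls 2 companies.

2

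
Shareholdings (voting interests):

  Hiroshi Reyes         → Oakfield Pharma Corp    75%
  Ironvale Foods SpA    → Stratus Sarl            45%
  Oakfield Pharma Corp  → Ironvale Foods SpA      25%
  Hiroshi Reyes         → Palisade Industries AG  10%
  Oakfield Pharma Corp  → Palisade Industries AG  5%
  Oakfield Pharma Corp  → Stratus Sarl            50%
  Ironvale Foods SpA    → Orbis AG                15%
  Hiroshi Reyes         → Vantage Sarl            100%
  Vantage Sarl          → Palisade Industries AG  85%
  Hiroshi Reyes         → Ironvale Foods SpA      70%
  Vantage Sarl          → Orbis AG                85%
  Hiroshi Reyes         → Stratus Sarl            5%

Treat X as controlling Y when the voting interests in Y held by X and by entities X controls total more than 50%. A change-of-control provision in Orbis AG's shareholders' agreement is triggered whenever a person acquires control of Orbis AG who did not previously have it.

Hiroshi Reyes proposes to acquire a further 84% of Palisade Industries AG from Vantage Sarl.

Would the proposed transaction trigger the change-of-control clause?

No

The purchase adds only to Hiroshi's holdings (Vantage's stake shrinks), so Hiroshi is the only person who could newly come to control Orbis.
Hiroshi holds 100% of Vantage, so Hiroshi controls Vantage.
Hiroshi holds 75% of Oakfield, so Hiroshi controls Oakfield.
Hiroshi and Oakfield together hold 70% + 25% = 95% of Ironvale, so Hiroshi controls Ironvale.
Ironvale and Vantage together hold 15% + 85% = 100% of Orbis, so Hiroshi controls Orbis.
So Hiroshi already controls Orbis before the transaction.
After the purchase, Hiroshi's direct stake in Palisade rises to 10% + 84% = 94%, and Vantage's stake falls to 1%.
Hiroshi controlled Orbis already, so this is not a new person acquiring control; every other person's position is unchanged or reduced.
No new person acquires control, so the clause is not triggered.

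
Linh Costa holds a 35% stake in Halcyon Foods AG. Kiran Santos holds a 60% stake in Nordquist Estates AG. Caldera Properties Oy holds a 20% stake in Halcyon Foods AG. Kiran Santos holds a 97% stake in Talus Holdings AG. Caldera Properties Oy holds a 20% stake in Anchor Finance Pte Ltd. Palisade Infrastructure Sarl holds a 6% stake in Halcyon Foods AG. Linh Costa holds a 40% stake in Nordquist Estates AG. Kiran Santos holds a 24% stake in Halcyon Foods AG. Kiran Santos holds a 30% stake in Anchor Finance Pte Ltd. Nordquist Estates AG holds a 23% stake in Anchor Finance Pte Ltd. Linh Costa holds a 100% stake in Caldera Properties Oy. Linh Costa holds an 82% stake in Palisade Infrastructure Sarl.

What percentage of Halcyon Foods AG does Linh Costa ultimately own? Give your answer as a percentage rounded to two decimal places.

Linh reaches Halcyon along 3 paths.
Direct stake: 35% = 35%.
Via Caldera: 100% × 20% = 20%.
Via Palisade: 82% × 6% = 4.92%.
Total: 35% + 20% + 4.92% = 59.92%.

59.92%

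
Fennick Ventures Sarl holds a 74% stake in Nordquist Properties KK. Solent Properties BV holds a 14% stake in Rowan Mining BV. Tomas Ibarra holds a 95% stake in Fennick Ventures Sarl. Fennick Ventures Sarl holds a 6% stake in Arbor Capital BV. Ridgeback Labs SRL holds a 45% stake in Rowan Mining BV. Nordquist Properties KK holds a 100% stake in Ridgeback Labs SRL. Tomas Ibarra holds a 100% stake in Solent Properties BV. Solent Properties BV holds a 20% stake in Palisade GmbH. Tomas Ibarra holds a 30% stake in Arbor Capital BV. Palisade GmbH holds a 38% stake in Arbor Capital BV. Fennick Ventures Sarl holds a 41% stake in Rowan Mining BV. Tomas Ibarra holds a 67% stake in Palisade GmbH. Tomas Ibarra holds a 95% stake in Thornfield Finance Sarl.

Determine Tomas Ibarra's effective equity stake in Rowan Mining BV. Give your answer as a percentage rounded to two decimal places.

84.59%

Tomas reaches Rowan along 3 paths.
Via Fennick: 95% × 41% = 38.95%.
Via Fennick → Nordquist → Ridgeback: 95% × 74% × 100% × 45% = 31.635%.
Via Solent: 100% × 14% = 14%.
Total: 38.95% + 31.635% + 14% = 84.585%.
Rounded: 84.59%.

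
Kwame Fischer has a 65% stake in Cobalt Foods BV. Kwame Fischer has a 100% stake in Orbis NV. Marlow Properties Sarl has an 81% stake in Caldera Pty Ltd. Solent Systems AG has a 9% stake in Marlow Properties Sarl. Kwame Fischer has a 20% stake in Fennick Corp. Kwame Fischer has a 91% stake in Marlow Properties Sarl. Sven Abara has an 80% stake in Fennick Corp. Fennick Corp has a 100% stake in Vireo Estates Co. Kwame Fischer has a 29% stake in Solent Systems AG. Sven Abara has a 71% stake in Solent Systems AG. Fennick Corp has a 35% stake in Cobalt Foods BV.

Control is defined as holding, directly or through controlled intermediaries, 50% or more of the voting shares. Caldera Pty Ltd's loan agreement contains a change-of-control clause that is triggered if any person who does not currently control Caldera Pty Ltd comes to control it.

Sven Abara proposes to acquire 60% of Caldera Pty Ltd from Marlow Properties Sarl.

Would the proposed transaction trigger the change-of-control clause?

The purchase adds only to Sven's holdings (Marlow's stake shrinks), so Sven is the only person who could newly come to control Caldera.
Sven holds 71% of Solent, so Sven controls Solent.
Sven holds 80% of Fennick, so Sven controls Fennick.
Fennick holds 100% of Vireo, so Sven controls Vireo.
Neither Sven nor any entity Sven controls holds any voting interest in Caldera.
So before the transaction, Sven does not control Caldera.
After the purchase, Sven holds 60% of Caldera directly, and Marlow's stake falls to 21%.
Sven holds 60% of Caldera, so Sven controls Caldera.
Sven did not control Caldera before and does after, so the clause is triggered.

Yes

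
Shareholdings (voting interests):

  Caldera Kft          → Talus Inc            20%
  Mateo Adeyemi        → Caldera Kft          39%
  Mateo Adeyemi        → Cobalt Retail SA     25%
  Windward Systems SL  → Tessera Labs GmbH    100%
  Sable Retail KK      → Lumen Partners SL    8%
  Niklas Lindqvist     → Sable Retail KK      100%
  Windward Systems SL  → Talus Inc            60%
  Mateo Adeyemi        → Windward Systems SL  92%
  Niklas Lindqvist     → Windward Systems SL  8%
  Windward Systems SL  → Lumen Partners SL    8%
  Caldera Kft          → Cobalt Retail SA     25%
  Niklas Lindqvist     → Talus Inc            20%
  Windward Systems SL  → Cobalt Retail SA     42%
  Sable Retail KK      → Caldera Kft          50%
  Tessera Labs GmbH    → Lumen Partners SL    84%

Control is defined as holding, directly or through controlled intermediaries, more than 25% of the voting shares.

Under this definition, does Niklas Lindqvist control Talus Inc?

Niklas holds 100% of Sable, so Niklas controls Sable.
Sable holds 50% of Caldera, so Niklas controls Caldera.
Niklas and Caldera together hold 20% + 20% = 40% of Talus, so Niklas controls Talus.

Yes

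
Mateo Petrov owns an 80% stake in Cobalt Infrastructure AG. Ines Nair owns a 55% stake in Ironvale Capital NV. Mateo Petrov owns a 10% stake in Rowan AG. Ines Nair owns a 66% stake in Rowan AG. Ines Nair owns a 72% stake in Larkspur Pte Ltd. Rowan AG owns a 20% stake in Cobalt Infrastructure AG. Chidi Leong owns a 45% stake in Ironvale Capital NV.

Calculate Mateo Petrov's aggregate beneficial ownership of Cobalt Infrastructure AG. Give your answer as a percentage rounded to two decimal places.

Mateo reaches Cobalt along 2 paths.
Direct stake: 80% = 80%.
Via Rowan: 10% × 20% = 2%.
Total: 80% + 2% = 82%.
Rounded: 82.00%.

82.00%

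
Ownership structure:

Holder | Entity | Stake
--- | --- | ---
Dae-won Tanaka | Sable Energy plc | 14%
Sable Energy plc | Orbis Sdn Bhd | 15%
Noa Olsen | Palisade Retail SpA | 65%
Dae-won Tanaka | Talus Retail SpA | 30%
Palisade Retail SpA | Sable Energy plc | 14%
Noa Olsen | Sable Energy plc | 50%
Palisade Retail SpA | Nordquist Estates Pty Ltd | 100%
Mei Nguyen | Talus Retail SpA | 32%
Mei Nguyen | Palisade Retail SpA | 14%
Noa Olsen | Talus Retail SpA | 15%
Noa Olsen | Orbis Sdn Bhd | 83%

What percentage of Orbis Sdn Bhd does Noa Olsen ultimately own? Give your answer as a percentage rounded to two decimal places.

Noa reaches Orbis along 3 paths.
Direct stake: 83% = 83%.
Via Palisade → Sable: 65% × 14% × 15% = 1.365%.
Via Sable: 50% × 15% = 7.5%.
Total: 83% + 1.365% + 7.5% = 91.865%.
Rounded: 91.87%.

91.87%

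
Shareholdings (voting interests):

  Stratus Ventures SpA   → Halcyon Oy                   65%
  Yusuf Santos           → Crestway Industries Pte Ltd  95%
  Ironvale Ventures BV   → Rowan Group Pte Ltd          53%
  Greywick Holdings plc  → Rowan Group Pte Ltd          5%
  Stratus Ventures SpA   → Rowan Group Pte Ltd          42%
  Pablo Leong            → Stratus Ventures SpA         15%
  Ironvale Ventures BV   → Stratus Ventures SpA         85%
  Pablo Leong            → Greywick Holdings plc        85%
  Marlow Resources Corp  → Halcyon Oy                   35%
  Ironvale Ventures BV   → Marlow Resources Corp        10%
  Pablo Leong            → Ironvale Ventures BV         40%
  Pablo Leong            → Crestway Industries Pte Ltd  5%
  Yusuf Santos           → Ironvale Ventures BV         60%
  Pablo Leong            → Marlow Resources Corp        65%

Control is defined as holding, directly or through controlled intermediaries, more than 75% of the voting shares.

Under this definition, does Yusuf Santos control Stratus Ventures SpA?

No

Yusuf holds 95% of Crestway, so Yusuf controls Crestway.
Neither Yusuf nor any entity Yusuf controls holds any voting interest in Stratus.
So Yusuf does not control Stratus.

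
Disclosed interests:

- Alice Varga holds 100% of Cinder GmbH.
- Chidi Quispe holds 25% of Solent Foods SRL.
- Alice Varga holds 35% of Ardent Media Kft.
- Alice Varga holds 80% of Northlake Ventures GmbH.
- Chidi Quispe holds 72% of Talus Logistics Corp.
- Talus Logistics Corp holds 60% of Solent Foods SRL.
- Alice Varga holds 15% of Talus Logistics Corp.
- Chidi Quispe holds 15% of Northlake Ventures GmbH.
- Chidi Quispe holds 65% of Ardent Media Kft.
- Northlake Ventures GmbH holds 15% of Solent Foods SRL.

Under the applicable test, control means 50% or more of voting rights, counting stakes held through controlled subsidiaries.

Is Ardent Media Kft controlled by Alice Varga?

Alice holds 80% of Northlake, so Alice controls Northlake.
Alice holds 100% of Cinder, so Alice controls Cinder.
In Ardent, Alice's side holds only 35%, not ≥ 50%.
So Alice does not control Ardent.

No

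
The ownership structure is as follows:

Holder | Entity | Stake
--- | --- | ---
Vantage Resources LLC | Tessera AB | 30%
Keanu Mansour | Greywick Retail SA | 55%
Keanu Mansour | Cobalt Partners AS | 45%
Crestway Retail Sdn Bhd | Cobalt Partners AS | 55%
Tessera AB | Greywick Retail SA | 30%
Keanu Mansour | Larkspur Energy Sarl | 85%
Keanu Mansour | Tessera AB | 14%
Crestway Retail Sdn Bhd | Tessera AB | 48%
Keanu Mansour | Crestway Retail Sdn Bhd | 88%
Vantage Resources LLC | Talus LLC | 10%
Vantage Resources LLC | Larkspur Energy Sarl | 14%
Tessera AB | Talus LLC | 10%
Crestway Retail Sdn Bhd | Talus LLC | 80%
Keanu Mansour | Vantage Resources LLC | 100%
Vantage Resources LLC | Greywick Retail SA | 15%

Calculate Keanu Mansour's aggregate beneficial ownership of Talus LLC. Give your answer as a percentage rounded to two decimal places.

89.02%

Keanu reaches Talus along 5 paths.
Via Vantage: 100% × 10% = 10%.
Via Crestway: 88% × 80% = 70.4%.
Via Crestway → Tessera: 88% × 48% × 10% = 4.224%.
Via Vantage → Tessera: 100% × 30% × 10% = 3%.
Via Tessera: 14% × 10% = 1.4%.
Total: 10% + 70.4% + 4.224% + 3% + 1.4% = 89.024%.
Rounded: 89.02%.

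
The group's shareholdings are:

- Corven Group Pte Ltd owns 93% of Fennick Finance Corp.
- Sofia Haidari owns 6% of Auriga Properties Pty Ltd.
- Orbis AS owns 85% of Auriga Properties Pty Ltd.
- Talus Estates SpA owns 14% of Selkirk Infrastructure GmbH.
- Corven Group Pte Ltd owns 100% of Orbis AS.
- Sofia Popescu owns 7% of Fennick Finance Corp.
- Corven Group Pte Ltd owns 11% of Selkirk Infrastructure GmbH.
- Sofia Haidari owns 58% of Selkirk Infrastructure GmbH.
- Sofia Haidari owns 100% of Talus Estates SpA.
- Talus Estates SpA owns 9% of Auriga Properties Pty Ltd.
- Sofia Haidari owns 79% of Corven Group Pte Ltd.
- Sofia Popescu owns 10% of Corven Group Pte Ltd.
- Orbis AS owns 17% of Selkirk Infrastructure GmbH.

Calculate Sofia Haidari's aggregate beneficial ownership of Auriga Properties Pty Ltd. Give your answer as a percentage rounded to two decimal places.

Sofia Haidari reaches Auriga along 3 paths.
Via Talus: 100% × 9% = 9%.
Direct stake: 6% = 6%.
Via Corven → Orbis: 79% × 100% × 85% = 67.15%.
Total: 9% + 6% + 67.15% = 82.15%.

82.15%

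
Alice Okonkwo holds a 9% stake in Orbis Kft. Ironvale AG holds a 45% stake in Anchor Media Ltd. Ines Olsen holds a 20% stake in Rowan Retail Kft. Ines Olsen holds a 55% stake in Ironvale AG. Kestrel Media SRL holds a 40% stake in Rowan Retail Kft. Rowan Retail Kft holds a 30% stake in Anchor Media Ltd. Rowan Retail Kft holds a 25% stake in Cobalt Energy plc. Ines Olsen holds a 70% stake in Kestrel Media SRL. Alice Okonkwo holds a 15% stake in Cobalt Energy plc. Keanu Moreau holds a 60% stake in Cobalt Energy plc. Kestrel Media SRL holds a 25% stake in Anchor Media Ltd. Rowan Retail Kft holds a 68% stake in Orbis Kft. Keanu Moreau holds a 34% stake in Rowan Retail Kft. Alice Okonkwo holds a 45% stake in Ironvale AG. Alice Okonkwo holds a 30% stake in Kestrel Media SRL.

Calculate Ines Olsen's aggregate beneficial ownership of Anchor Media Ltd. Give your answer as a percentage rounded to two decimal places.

56.65%

Ines reaches Anchor along 4 paths.
Via Kestrel: 70% × 25% = 17.5%.
Via Rowan: 20% × 30% = 6%.
Via Kestrel → Rowan: 70% × 40% × 30% = 8.4%.
Via Ironvale: 55% × 45% = 24.75%.
Total: 17.5% + 6% + 8.4% + 24.75% = 56.65%.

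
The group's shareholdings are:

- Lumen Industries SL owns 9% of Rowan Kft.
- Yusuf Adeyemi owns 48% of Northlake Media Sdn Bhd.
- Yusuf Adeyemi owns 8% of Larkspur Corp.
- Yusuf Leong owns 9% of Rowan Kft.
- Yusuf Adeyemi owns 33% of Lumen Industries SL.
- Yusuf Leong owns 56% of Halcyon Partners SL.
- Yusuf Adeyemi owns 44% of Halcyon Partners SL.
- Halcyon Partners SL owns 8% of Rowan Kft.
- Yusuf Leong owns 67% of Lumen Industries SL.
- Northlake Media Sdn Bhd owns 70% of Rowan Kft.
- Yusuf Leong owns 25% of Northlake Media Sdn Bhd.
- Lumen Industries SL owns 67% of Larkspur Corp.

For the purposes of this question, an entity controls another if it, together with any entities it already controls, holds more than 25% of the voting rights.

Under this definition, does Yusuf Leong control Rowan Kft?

Yusuf Leong holds 56% of Halcyon, so Yusuf Leong controls Halcyon.
Yusuf Leong holds 67% of Lumen, so Yusuf Leong controls Lumen.
Halcyon and Yusuf Leong and Lumen together hold 8% + 9% + 9% = 26% of Rowan, so Yusuf Leong controls Rowan.

Yes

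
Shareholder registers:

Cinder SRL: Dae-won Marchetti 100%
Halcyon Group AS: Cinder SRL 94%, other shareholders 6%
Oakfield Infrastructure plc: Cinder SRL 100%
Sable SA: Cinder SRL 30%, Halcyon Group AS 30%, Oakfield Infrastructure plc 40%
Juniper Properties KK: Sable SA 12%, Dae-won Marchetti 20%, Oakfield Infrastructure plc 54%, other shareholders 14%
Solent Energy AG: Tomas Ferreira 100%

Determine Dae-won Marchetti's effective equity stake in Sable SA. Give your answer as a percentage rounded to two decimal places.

98.20%

Dae-won reaches Sable along 3 paths.
Via Cinder: 100% × 30% = 30%.
Via Cinder → Halcyon: 100% × 94% × 30% = 28.2%.
Via Cinder → Oakfield: 100% × 100% × 40% = 40%.
Total: 30% + 28.2% + 40% = 98.2%.
Rounded: 98.20%.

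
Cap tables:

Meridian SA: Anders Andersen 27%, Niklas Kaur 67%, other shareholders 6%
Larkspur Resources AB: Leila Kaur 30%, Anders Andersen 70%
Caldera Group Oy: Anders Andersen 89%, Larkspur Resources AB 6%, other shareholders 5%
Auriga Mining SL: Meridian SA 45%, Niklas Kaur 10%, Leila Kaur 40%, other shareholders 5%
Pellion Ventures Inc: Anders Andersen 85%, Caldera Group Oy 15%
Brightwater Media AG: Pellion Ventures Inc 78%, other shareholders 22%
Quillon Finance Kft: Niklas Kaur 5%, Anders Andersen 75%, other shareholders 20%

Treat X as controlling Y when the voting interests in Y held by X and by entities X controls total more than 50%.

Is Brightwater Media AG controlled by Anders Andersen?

Yes

Anders holds 70% of Larkspur, so Anders controls Larkspur.
Anders and Larkspur together hold 89% + 6% = 95% of Caldera, so Anders controls Caldera.
Anders and Caldera together hold 85% + 15% = 100% of Pellion, so Anders controls Pellion.
Pellion holds 78% of Brightwater, so Anders controls Brightwater.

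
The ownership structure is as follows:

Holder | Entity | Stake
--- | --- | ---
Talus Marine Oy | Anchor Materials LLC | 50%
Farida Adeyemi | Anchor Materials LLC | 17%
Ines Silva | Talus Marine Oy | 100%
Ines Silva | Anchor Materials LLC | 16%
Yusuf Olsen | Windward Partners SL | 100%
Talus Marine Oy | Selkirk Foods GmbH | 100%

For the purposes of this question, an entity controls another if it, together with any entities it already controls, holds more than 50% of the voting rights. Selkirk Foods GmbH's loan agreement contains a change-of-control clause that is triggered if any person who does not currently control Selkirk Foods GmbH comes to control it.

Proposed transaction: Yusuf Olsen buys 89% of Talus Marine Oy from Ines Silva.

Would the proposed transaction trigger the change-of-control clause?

Yes

The purchase adds only to Yusuf's holdings (Ines's stake shrinks), so Yusuf is the only person who could newly come to control Selkirk.
Yusuf holds 100% of Windward, so Yusuf controls Windward.
Neither Yusuf nor any entity Yusuf controls holds any voting interest in Selkirk.
So before the transaction, Yusuf does not control Selkirk.
After the purchase, Yusuf holds 89% of Talus directly, and Ines's stake falls to 11%.
Yusuf holds 89% of Talus, so Yusuf controls Talus.
Talus holds 100% of Selkirk, so Yusuf controls Selkirk.
Yusuf did not control Selkirk before and does after, so the clause is triggered.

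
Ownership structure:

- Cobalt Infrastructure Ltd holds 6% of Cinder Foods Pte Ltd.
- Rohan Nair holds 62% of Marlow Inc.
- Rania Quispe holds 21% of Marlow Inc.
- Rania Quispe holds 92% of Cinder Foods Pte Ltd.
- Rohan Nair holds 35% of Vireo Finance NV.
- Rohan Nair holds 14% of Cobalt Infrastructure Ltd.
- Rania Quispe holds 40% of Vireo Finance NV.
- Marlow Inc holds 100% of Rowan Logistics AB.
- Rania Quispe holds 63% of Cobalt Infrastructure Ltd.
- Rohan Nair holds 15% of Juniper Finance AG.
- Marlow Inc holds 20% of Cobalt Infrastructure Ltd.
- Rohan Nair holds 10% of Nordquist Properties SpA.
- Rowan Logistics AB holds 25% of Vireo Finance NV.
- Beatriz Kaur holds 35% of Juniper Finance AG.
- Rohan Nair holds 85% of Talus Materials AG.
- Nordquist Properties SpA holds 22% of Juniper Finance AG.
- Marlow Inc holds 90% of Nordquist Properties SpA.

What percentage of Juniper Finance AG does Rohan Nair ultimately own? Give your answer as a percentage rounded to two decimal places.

Rohan reaches Juniper along 3 paths.
Direct stake: 15% = 15%.
Via Marlow → Nordquist: 62% × 90% × 22% = 12.276%.
Via Nordquist: 10% × 22% = 2.2%.
Total: 15% + 12.276% + 2.2% = 29.476%.
Rounded: 29.48%.

29.48%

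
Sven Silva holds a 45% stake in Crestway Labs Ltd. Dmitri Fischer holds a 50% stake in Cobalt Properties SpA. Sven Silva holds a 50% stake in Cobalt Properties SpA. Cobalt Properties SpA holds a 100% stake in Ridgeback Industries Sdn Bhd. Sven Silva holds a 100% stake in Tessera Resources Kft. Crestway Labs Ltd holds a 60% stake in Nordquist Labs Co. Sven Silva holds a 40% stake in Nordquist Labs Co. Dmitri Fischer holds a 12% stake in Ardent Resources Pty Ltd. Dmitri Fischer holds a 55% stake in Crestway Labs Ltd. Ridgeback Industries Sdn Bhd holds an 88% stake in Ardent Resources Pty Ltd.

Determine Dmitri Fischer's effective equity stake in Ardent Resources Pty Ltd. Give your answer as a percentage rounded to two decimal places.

56.00%

Dmitri reaches Ardent along 2 paths.
Direct stake: 12% = 12%.
Via Cobalt → Ridgeback: 50% × 100% × 88% = 44%.
Total: 12% + 44% = 56%.
Rounded: 56.00%.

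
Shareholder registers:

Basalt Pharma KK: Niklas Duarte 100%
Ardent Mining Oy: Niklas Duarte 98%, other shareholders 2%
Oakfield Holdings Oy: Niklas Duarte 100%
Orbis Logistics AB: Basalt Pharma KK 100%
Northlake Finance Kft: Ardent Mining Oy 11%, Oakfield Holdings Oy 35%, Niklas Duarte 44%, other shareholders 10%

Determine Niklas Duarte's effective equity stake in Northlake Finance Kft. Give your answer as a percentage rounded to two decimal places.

Niklas reaches Northlake along 3 paths.
Via Ardent: 98% × 11% = 10.78%.
Via Oakfield: 100% × 35% = 35%.
Direct stake: 44% = 44%.
Total: 10.78% + 35% + 44% = 89.78%.

89.78%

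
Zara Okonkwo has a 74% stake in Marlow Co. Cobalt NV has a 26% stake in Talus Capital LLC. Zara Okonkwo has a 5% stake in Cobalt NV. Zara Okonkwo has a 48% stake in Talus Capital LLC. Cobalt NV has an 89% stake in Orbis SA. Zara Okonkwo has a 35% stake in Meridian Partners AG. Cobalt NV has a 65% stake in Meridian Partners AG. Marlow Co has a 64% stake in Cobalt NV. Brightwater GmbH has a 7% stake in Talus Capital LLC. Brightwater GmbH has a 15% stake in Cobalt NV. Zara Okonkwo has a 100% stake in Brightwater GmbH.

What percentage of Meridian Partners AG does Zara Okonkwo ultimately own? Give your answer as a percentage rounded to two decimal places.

78.78%

Zara reaches Meridian along 4 paths.
Via Marlow → Cobalt: 74% × 64% × 65% = 30.784%.
Via Brightwater → Cobalt: 100% × 15% × 65% = 9.75%.
Via Cobalt: 5% × 65% = 3.25%.
Direct stake: 35% = 35%.
Total: 30.784% + 9.75% + 3.25% + 35% = 78.784%.
Rounded: 78.78%.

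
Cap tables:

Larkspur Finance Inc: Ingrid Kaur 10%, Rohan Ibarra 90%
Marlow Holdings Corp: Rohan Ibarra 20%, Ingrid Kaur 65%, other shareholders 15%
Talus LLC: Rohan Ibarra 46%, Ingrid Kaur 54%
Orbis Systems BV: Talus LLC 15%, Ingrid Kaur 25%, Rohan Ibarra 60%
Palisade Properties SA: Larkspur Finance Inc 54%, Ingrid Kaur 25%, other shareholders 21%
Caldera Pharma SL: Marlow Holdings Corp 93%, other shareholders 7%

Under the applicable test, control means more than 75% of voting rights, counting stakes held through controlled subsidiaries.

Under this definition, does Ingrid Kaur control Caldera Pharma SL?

No

Ingrid's largest direct stake is 65% in Marlow, which does not meet the threshold, so Ingrid controls no company.
Neither Ingrid nor any entity Ingrid controls holds any voting interest in Caldera.
So Ingrid does not control Caldera.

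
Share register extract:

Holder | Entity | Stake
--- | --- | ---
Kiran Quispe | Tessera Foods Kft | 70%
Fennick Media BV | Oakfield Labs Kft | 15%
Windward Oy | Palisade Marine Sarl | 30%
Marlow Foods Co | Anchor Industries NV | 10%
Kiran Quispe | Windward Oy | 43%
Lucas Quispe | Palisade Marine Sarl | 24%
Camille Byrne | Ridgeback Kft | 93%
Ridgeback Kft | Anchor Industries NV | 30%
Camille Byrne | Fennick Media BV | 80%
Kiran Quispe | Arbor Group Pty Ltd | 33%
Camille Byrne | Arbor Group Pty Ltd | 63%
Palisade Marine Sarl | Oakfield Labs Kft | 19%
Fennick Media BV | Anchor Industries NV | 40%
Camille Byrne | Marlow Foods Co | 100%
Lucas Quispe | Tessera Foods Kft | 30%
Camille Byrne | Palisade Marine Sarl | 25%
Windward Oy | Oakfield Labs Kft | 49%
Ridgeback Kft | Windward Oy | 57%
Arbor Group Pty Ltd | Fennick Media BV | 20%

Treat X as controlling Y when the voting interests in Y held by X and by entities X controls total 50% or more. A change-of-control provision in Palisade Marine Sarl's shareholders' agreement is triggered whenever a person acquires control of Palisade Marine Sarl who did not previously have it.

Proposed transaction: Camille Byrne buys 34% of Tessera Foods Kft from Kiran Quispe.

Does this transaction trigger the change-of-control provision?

No

The purchase adds only to Camille's holdings (Kiran's stake shrinks), so Camille is the only person who could newly come to control Palisade.
Camille holds 93% of Ridgeback, so Camille controls Ridgeback.
Ridgeback holds 57% of Windward, so Camille controls Windward.
Windward and Camille together hold 30% + 25% = 55% of Palisade, so Camille controls Palisade.
So Camille already controls Palisade before the transaction.
After the purchase, Camille holds 34% of Tessera directly, and Kiran's stake falls to 36%.
Camille controlled Palisade already, so this is not a new person acquiring control; every other person's position is unchanged or reduced.
No new person acquires control, so the clause is not triggered.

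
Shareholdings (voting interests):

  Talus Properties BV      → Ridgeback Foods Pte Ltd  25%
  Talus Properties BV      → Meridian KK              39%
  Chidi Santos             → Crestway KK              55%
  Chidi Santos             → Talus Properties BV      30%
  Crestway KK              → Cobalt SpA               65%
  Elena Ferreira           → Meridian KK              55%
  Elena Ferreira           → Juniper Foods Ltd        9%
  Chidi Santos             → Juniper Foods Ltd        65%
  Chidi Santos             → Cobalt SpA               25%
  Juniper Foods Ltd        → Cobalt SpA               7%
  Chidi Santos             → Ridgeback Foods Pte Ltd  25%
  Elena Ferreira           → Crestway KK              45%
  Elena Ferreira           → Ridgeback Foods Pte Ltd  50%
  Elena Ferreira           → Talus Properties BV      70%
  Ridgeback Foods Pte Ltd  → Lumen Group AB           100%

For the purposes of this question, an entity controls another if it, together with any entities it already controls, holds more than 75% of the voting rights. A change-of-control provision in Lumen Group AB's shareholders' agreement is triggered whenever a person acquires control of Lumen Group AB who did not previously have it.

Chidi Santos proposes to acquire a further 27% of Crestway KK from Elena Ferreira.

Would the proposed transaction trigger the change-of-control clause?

No

The purchase adds only to Chidi's holdings (Elena's stake shrinks), so Chidi is the only person who could newly come to control Lumen.
Chidi's largest direct stake is 65% in Juniper, which does not meet the threshold, so Chidi controls no company.
Neither Chidi nor any entity Chidi controls holds any voting interest in Lumen.
So before the transaction, Chidi does not control Lumen.
After the purchase, Chidi's direct stake in Crestway rises to 55% + 27% = 82%, and Elena's stake falls to 18%.
Chidi holds 82% of Crestway, so Chidi controls Crestway.
Chidi and Crestway together hold 25% + 65% = 90% of Cobalt, so Chidi controls Cobalt.
After the transaction, neither Chidi nor any entity Chidi controls holds a voting interest in Lumen, so Chidi still does not control it.
No new person acquires control, so the clause is not triggered.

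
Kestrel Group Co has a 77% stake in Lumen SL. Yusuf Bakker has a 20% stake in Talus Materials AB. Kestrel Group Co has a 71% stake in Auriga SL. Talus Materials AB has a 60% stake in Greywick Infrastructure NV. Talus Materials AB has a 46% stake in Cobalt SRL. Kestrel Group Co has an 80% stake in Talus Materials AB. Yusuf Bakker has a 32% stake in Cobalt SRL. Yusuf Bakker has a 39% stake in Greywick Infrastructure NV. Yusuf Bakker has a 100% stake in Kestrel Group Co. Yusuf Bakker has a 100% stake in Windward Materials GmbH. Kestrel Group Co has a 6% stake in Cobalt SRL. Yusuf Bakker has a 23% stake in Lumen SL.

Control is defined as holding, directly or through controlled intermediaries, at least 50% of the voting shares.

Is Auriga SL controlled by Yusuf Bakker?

Yes

Yusuf holds 100% of Kestrel, so Yusuf controls Kestrel.
Kestrel holds 71% of Auriga, so Yusuf controls Auriga.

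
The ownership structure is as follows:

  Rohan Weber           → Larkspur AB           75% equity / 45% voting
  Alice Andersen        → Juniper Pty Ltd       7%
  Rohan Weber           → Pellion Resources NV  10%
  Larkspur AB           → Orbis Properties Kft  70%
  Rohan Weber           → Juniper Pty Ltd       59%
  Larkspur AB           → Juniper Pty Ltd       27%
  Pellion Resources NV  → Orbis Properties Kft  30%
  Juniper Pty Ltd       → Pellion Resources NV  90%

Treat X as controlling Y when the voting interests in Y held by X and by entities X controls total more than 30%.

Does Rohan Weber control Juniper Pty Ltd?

Rohan holds 45% of Larkspur, so Rohan controls Larkspur.
Rohan and Larkspur together hold 59% + 27% = 86% of Juniper, so Rohan controls Juniper.

Yes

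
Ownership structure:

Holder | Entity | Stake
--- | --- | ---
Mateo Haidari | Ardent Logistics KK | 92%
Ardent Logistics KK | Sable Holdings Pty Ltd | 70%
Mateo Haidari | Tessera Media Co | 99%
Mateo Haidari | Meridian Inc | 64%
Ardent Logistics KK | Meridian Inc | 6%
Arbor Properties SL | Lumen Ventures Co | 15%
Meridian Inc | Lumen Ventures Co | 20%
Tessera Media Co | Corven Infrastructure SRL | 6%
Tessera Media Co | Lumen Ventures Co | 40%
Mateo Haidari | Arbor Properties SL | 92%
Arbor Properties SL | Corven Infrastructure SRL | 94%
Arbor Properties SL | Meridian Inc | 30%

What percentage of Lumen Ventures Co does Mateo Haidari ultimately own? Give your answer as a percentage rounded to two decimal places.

72.82%

Mateo reaches Lumen along 5 paths.
Via Ardent → Meridian: 92% × 6% × 20% = 1.104%.
Via Meridian: 64% × 20% = 12.8%.
Via Arbor → Meridian: 92% × 30% × 20% = 5.52%.
Via Arbor: 92% × 15% = 13.8%.
Via Tessera: 99% × 40% = 39.6%.
Total: 1.104% + 12.8% + 5.52% + 13.8% + 39.6% = 72.824%.
Rounded: 72.82%.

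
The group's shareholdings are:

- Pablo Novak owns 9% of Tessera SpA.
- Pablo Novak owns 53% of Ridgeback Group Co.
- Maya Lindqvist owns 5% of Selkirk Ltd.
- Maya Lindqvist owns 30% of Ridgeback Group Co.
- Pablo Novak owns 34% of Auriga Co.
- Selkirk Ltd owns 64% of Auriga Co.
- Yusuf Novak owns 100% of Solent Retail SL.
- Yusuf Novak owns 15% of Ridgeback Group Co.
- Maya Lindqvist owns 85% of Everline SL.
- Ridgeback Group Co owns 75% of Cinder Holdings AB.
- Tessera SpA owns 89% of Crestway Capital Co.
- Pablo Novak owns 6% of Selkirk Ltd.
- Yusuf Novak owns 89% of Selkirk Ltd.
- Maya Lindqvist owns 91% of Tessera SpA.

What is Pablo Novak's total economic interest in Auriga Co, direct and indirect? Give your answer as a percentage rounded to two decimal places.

Pablo reaches Auriga along 2 paths.
Direct stake: 34% = 34%.
Via Selkirk: 6% × 64% = 3.84%.
Total: 34% + 3.84% = 37.84%.

37.84%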